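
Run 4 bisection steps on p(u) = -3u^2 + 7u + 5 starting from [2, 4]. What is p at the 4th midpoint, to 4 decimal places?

0.3281

u = 3 gives p = -1, negative; keep [2, 3]
u = 2.5 gives p = 3.75, positive; keep [2.5, 3]
u = 2.75 gives p = 1.5625, positive; keep [2.75, 3]
u = 2.875 gives p = 0.3281, positive; keep [2.875, 3]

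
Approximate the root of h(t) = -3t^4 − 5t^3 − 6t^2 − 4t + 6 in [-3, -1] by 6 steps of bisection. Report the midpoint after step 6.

-1.53125

midpoint -2: h = -18 < 0 → [-2, -1]
midpoint -1.5: h = 0.1875 > 0 → [-2, -1.5]
midpoint -1.75: h = -6.714844 < 0 → [-1.75, -1.5]
midpoint -1.625: h = -2.8074 < 0 → [-1.625, -1.5]
midpoint -1.5625: h = -1.2063 < 0 → [-1.5625, -1.5]
midpoint -1.53125: h = -0.4848 < 0 → [-1.53125, -1.5]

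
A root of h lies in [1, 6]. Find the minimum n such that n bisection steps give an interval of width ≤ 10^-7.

Width after n steps is 5/2^n. Need 2^n ≥ 5/10^-7 = 50000000.
2^25 = 33554432 < 50000000 ≤ 2^26 = 67108864, so n = 26.

26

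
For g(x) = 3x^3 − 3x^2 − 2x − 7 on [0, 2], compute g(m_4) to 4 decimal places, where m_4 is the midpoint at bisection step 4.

x = 1 gives g = -9, negative; keep [1, 2]
x = 1.5 gives g = -6.625, negative; keep [1.5, 2]
x = 1.75 gives g = -3.609375, negative; keep [1.75, 2]
x = 1.875 gives g = -1.5215, negative; keep [1.875, 2]

-1.5215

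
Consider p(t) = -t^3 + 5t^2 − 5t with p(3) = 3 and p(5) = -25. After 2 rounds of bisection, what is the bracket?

p(4) = -4 < 0, so the root lies in [3, 4]
p(3.5) = 0.875 > 0, so the root lies in [3.5, 4]

[3.5, 4]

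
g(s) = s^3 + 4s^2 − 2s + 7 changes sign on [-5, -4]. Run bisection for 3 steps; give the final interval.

[-4.75, -4.625]

m = -4.5, g(m) = 5.875 (+); new bracket [-5, -4.5]
m = -4.75, g(m) = -0.421875 (−); new bracket [-4.75, -4.5]
m = -4.625, g(m) = 2.880859 (+); new bracket [-4.75, -4.625]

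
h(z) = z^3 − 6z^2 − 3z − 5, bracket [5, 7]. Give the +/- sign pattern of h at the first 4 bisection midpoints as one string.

--++

midpoint 6: h = -23 < 0 → [6, 7]
midpoint 6.5: h = -3.375 < 0 → [6.5, 7]
midpoint 6.75: h = 8.921875 > 0 → [6.5, 6.75]
midpoint 6.625: h = 2.5566 > 0 → [6.5, 6.625]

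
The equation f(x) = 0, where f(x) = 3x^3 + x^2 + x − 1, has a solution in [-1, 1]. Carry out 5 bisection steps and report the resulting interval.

[0.4375, 0.5]

midpoint 0: f = -1 < 0 → [0, 1]
midpoint 0.5: f = 0.125 > 0 → [0, 0.5]
midpoint 0.25: f = -0.640625 < 0 → [0.25, 0.5]
midpoint 0.375: f = -0.3262 < 0 → [0.375, 0.5]
midpoint 0.4375: f = -0.1199 < 0 → [0.4375, 0.5]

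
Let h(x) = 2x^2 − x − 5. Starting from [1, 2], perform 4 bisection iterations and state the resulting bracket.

h(1.5) = -2 < 0, so the root lies in [1.5, 2]
h(1.75) = -0.625 < 0, so the root lies in [1.75, 2]
h(1.875) = 0.15625 > 0, so the root lies in [1.75, 1.875]
h(1.8125) = -0.2422 < 0, so the root lies in [1.8125, 1.875]

[1.8125, 1.875]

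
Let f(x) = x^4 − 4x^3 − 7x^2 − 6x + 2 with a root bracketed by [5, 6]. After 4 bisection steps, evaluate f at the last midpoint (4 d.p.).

-6.4868

midpoint 5.5: f = 6.8125 > 0 → [5, 5.5]
midpoint 5.25: f = -41.558594 < 0 → [5.25, 5.5]
midpoint 5.375: f = -18.9646 < 0 → [5.375, 5.5]
midpoint 5.4375: f = -6.4868 < 0 → [5.4375, 5.5]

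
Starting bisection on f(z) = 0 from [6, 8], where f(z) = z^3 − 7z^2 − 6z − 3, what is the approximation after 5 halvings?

m = 7, f(m) = -45 (−); new bracket [7, 8]
m = 7.5, f(m) = -19.875 (−); new bracket [7.5, 8]
m = 7.75, f(m) = -4.453125 (−); new bracket [7.75, 8]
m = 7.875, f(m) = 4.0137 (+); new bracket [7.75, 7.875]
m = 7.8125, f(m) = -0.2839 (−); new bracket [7.8125, 7.875]

7.8125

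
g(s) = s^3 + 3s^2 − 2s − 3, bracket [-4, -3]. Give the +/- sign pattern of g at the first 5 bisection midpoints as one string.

-+-+-

g(-3.5) = -2.125 < 0, so the root lies in [-3.5, -3]
g(-3.25) = 0.859375 > 0, so the root lies in [-3.5, -3.25]
g(-3.375) = -0.521484 < 0, so the root lies in [-3.375, -3.25]
g(-3.3125) = 0.196 > 0, so the root lies in [-3.375, -3.3125]
g(-3.34375) = -0.1559 < 0, so the root lies in [-3.34375, -3.3125]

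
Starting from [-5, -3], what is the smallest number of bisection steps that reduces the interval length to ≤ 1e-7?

Width after n steps is 2/2^n. Need 2^n ≥ 2/1e-7 = 20000000.
2^24 = 16777216 < 20000000 ≤ 2^25 = 33554432, so n = 25.

25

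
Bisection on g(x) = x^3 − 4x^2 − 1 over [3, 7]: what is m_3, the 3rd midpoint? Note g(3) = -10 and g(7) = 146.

4.5

m = 5, g(m) = 24 (+); new bracket [3, 5]
m = 4, g(m) = -1 (−); new bracket [4, 5]
m = 4.5, g(m) = 9.125 (+); new bracket [4, 4.5]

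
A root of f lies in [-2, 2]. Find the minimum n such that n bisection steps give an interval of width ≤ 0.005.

10

Width after n steps is 4/2^n. Need 2^n ≥ 4/0.005 = 800.
2^9 = 512 < 800 ≤ 2^10 = 1024, so n = 10.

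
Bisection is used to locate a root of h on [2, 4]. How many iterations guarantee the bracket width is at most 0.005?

9

Width after n steps is 2/2^n. Need 2^n ≥ 2/0.005 = 400.
2^8 = 256 < 400 ≤ 2^9 = 512, so n = 9.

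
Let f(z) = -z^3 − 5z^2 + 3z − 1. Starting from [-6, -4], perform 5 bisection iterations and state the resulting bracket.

m = -5, f(m) = -16 (−); new bracket [-6, -5]
m = -5.5, f(m) = -2.375 (−); new bracket [-6, -5.5]
m = -5.75, f(m) = 6.546875 (+); new bracket [-5.75, -5.5]
m = -5.625, f(m) = 1.9004 (+); new bracket [-5.625, -5.5]
m = -5.5625, f(m) = -0.283 (−); new bracket [-5.625, -5.5625]

[-5.625, -5.5625]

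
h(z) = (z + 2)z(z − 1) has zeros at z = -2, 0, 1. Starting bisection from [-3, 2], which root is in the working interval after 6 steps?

h(-0.5) = 1.125 > 0, so the root lies in [-3, -0.5]
h(-1.75) = 1.203125 > 0, so the root lies in [-3, -1.75]
h(-2.375) = -3.005859 < 0, so the root lies in [-2.375, -1.75]
h(-2.0625) = -0.3948 < 0, so the root lies in [-2.0625, -1.75]
h(-1.90625) = 0.5194 > 0, so the root lies in [-2.0625, -1.90625]
h(-1.984375) = 0.0925 > 0, so the root lies in [-2.0625, -1.984375]

-2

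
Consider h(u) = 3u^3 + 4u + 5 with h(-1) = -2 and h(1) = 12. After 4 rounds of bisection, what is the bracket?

h(0) = 5 > 0, so the root lies in [-1, 0]
h(-0.5) = 2.625 > 0, so the root lies in [-1, -0.5]
h(-0.75) = 0.734375 > 0, so the root lies in [-1, -0.75]
h(-0.875) = -0.5098 < 0, so the root lies in [-0.875, -0.75]

[-0.875, -0.75]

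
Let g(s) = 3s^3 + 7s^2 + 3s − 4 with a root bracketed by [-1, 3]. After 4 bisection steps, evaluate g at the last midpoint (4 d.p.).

m = 1, g(m) = 9 (+); new bracket [-1, 1]
m = 0, g(m) = -4 (−); new bracket [0, 1]
m = 0.5, g(m) = -0.375 (−); new bracket [0.5, 1]
m = 0.75, g(m) = 3.4531 (+); new bracket [0.5, 0.75]

3.4531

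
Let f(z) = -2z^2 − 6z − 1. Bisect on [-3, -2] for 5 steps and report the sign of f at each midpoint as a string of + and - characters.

++-+-

m = -2.5, f(m) = 1.5 (+); new bracket [-3, -2.5]
m = -2.75, f(m) = 0.375 (+); new bracket [-3, -2.75]
m = -2.875, f(m) = -0.28125 (−); new bracket [-2.875, -2.75]
m = -2.8125, f(m) = 0.0547 (+); new bracket [-2.875, -2.8125]
m = -2.84375, f(m) = -0.1113 (−); new bracket [-2.84375, -2.8125]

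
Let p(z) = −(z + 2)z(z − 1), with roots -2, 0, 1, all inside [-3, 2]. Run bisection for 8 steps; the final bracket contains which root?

-2

midpoint -0.5: p = -1.125 < 0 → [-3, -0.5]
midpoint -1.75: p = -1.203125 < 0 → [-3, -1.75]
midpoint -2.375: p = 3.005859 > 0 → [-2.375, -1.75]
midpoint -2.0625: p = 0.3948 > 0 → [-2.0625, -1.75]
midpoint -1.90625: p = -0.5194 < 0 → [-2.0625, -1.90625]
midpoint -1.984375: p = -0.0925 < 0 → [-2.0625, -1.984375]
midpoint -2.0234375: p = 0.1434 > 0 → [-2.0234375, -1.984375]
midpoint -2.00390625: p = 0.0235 > 0 → [-2.00390625, -1.984375]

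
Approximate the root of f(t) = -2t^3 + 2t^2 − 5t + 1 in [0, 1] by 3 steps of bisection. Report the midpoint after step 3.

0.125

t = 0.5 gives f = -1.25, negative; keep [0, 0.5]
t = 0.25 gives f = -0.15625, negative; keep [0, 0.25]
t = 0.125 gives f = 0.402344, positive; keep [0.125, 0.25]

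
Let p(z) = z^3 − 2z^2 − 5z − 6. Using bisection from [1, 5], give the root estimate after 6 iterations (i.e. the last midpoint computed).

3.8125

z = 3 gives p = -12, negative; keep [3, 5]
z = 4 gives p = 6, positive; keep [3, 4]
z = 3.5 gives p = -5.125, negative; keep [3.5, 4]
z = 3.75 gives p = -0.1406, negative; keep [3.75, 4]
z = 3.875 gives p = 2.7793, positive; keep [3.75, 3.875]
z = 3.8125 gives p = 1.2825, positive; keep [3.75, 3.8125]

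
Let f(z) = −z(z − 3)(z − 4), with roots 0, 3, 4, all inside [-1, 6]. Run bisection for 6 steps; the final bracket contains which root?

midpoint 2.5: f = -1.875 < 0 → [-1, 2.5]
midpoint 0.75: f = -5.484375 < 0 → [-1, 0.75]
midpoint -0.125: f = 1.611328 > 0 → [-0.125, 0.75]
midpoint 0.3125: f = -3.0969 < 0 → [-0.125, 0.3125]
midpoint 0.09375: f = -1.0643 < 0 → [-0.125, 0.09375]
midpoint -0.015625: f = 0.1892 > 0 → [-0.015625, 0.09375]

0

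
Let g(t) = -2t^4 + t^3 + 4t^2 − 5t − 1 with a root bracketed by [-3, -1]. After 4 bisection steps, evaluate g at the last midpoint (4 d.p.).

midpoint -2: g = -15 < 0 → [-2, -1]
midpoint -1.5: g = 2 > 0 → [-2, -1.5]
midpoint -1.75: g = -4.117188 < 0 → [-1.75, -1.5]
midpoint -1.625: g = -0.5493 < 0 → [-1.625, -1.5]

-0.5493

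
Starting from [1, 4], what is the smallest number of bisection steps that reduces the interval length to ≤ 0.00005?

16

Width after n steps is 3/2^n. Need 2^n ≥ 3/0.00005 = 60000.
2^15 = 32768 < 60000 ≤ 2^16 = 65536, so n = 16.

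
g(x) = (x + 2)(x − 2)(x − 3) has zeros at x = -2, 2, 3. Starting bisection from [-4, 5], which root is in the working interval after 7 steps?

-2

m = 0.5, g(m) = 9.375 (+); new bracket [-4, 0.5]
m = -1.75, g(m) = 4.453125 (+); new bracket [-4, -1.75]
m = -2.875, g(m) = -25.060547 (−); new bracket [-2.875, -1.75]
m = -2.3125, g(m) = -7.1594 (−); new bracket [-2.3125, -1.75]
m = -2.03125, g(m) = -0.6338 (−); new bracket [-2.03125, -1.75]
m = -1.890625, g(m) = 2.0811 (+); new bracket [-2.03125, -1.890625]
m = -1.9609375, g(m) = 0.7676 (+); new bracket [-2.03125, -1.9609375]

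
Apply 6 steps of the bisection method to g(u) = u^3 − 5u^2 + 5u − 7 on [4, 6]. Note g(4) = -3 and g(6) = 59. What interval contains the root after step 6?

[4.1875, 4.21875]

m = 5, g(m) = 18 (+); new bracket [4, 5]
m = 4.5, g(m) = 5.375 (+); new bracket [4, 4.5]
m = 4.25, g(m) = 0.703125 (+); new bracket [4, 4.25]
m = 4.125, g(m) = -1.2637 (−); new bracket [4.125, 4.25]
m = 4.1875, g(m) = -0.3098 (−); new bracket [4.1875, 4.25]
m = 4.21875, g(m) = 0.1892 (+); new bracket [4.1875, 4.21875]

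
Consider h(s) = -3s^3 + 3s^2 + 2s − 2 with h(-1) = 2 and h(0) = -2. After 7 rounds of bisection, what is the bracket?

m = -0.5, h(m) = -1.875 (−); new bracket [-1, -0.5]
m = -0.75, h(m) = -0.546875 (−); new bracket [-1, -0.75]
m = -0.875, h(m) = 0.556641 (+); new bracket [-0.875, -0.75]
m = -0.8125, h(m) = -0.0354 (−); new bracket [-0.875, -0.8125]
m = -0.84375, h(m) = 0.2503 (+); new bracket [-0.84375, -0.8125]
m = -0.828125, h(m) = 0.1049 (+); new bracket [-0.828125, -0.8125]
m = -0.8203125, h(m) = 0.0341 (+); new bracket [-0.8203125, -0.8125]

[-0.8203125, -0.8125]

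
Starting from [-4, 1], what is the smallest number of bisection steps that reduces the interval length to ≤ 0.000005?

20

Width after n steps is 5/2^n. Need 2^n ≥ 5/0.000005 = 1000000.
2^19 = 524288 < 1000000 ≤ 2^20 = 1048576, so n = 20.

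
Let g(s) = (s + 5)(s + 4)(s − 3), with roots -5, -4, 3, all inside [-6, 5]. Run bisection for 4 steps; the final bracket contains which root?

3

midpoint -0.5: g = -55.125 < 0 → [-0.5, 5]
midpoint 2.25: g = -33.984375 < 0 → [2.25, 5]
midpoint 3.625: g = 41.103516 > 0 → [2.25, 3.625]
midpoint 2.9375: g = -3.4417 < 0 → [2.9375, 3.625]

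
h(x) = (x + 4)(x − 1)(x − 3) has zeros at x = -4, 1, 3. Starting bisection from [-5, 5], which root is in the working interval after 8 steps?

-4

x = 0 gives h = 12, positive; keep [-5, 0]
x = -2.5 gives h = 28.875, positive; keep [-5, -2.5]
x = -3.75 gives h = 8.015625, positive; keep [-5, -3.75]
x = -4.375 gives h = -14.8652, negative; keep [-4.375, -3.75]
x = -4.0625 gives h = -2.2346, negative; keep [-4.0625, -3.75]
x = -3.90625 gives h = 3.1766, positive; keep [-4.0625, -3.90625]
x = -3.984375 gives h = 0.5439, positive; keep [-4.0625, -3.984375]
x = -4.0234375 gives h = -0.8269, negative; keep [-4.0234375, -3.984375]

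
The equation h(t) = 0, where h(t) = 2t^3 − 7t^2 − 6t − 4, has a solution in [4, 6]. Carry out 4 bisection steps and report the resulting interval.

[4.25, 4.375]

h(5) = 41 > 0, so the root lies in [4, 5]
h(4.5) = 9.5 > 0, so the root lies in [4, 4.5]
h(4.25) = -2.40625 < 0, so the root lies in [4.25, 4.5]
h(4.375) = 3.2461 > 0, so the root lies in [4.25, 4.375]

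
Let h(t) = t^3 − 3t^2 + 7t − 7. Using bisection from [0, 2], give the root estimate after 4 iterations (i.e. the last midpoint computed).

t = 1 gives h = -2, negative; keep [1, 2]
t = 1.5 gives h = 0.125, positive; keep [1, 1.5]
t = 1.25 gives h = -0.984375, negative; keep [1.25, 1.5]
t = 1.375 gives h = -0.4473, negative; keep [1.375, 1.5]

1.375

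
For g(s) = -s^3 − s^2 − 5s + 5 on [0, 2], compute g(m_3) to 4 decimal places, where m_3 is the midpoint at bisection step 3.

m = 1, g(m) = -2 (−); new bracket [0, 1]
m = 0.5, g(m) = 2.125 (+); new bracket [0.5, 1]
m = 0.75, g(m) = 0.265625 (+); new bracket [0.75, 1]

0.2656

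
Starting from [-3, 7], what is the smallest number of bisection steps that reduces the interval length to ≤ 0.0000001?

Width after n steps is 10/2^n. Need 2^n ≥ 10/0.0000001 = 100000000.
2^26 = 67108864 < 100000000 ≤ 2^27 = 134217728, so n = 27.

27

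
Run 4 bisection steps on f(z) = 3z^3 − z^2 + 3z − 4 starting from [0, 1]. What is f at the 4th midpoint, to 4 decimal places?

0.4055

f(0.5) = -2.375 < 0, so the root lies in [0.5, 1]
f(0.75) = -1.046875 < 0, so the root lies in [0.75, 1]
f(0.875) = -0.130859 < 0, so the root lies in [0.875, 1]
f(0.9375) = 0.4055 > 0, so the root lies in [0.875, 0.9375]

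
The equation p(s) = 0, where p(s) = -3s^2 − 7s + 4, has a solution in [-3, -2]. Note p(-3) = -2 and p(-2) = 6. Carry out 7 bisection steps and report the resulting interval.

m = -2.5, p(m) = 2.75 (+); new bracket [-3, -2.5]
m = -2.75, p(m) = 0.5625 (+); new bracket [-3, -2.75]
m = -2.875, p(m) = -0.671875 (−); new bracket [-2.875, -2.75]
m = -2.8125, p(m) = -0.043 (−); new bracket [-2.8125, -2.75]
m = -2.78125, p(m) = 0.2627 (+); new bracket [-2.8125, -2.78125]
m = -2.796875, p(m) = 0.1106 (+); new bracket [-2.8125, -2.796875]
m = -2.8046875, p(m) = 0.034 (+); new bracket [-2.8125, -2.8046875]

[-2.8125, -2.8046875]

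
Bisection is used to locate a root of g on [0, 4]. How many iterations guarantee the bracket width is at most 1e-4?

Width after n steps is 4/2^n. Need 2^n ≥ 4/1e-4 = 40000.
2^15 = 32768 < 40000 ≤ 2^16 = 65536, so n = 16.

16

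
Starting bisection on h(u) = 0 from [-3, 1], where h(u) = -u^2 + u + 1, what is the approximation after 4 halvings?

u = -1 gives h = -1, negative; keep [-1, 1]
u = 0 gives h = 1, positive; keep [-1, 0]
u = -0.5 gives h = 0.25, positive; keep [-1, -0.5]
u = -0.75 gives h = -0.3125, negative; keep [-0.75, -0.5]

-0.75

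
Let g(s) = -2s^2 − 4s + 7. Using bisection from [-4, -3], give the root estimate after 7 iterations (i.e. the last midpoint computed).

-3.1171875

g(-3.5) = -3.5 < 0, so the root lies in [-3.5, -3]
g(-3.25) = -1.125 < 0, so the root lies in [-3.25, -3]
g(-3.125) = -0.03125 < 0, so the root lies in [-3.125, -3]
g(-3.0625) = 0.4922 > 0, so the root lies in [-3.125, -3.0625]
g(-3.09375) = 0.2324 > 0, so the root lies in [-3.125, -3.09375]
g(-3.109375) = 0.1011 > 0, so the root lies in [-3.125, -3.109375]
g(-3.1171875) = 0.035 > 0, so the root lies in [-3.125, -3.1171875]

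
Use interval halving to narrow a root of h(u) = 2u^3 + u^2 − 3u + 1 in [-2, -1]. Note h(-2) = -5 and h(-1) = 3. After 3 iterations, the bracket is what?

m = -1.5, h(m) = 1 (+); new bracket [-2, -1.5]
m = -1.75, h(m) = -1.40625 (−); new bracket [-1.75, -1.5]
m = -1.625, h(m) = -0.066406 (−); new bracket [-1.625, -1.5]

[-1.625, -1.5]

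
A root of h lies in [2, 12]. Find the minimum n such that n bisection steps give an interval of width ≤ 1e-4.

Width after n steps is 10/2^n. Need 2^n ≥ 10/1e-4 = 100000.
2^16 = 65536 < 100000 ≤ 2^17 = 131072, so n = 17.

17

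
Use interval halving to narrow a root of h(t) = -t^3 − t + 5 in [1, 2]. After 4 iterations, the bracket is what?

midpoint 1.5: h = 0.125 > 0 → [1.5, 2]
midpoint 1.75: h = -2.109375 < 0 → [1.5, 1.75]
midpoint 1.625: h = -0.916016 < 0 → [1.5, 1.625]
midpoint 1.5625: h = -0.3772 < 0 → [1.5, 1.5625]

[1.5, 1.5625]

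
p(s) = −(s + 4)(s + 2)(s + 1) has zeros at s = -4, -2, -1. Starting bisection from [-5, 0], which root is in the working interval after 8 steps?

p(-2.5) = -1.125 < 0, so the root lies in [-5, -2.5]
p(-3.75) = -1.203125 < 0, so the root lies in [-5, -3.75]
p(-4.375) = 3.005859 > 0, so the root lies in [-4.375, -3.75]
p(-4.0625) = 0.3948 > 0, so the root lies in [-4.0625, -3.75]
p(-3.90625) = -0.5194 < 0, so the root lies in [-4.0625, -3.90625]
p(-3.984375) = -0.0925 < 0, so the root lies in [-4.0625, -3.984375]
p(-4.0234375) = 0.1434 > 0, so the root lies in [-4.0234375, -3.984375]
p(-4.00390625) = 0.0235 > 0, so the root lies in [-4.00390625, -3.984375]

-4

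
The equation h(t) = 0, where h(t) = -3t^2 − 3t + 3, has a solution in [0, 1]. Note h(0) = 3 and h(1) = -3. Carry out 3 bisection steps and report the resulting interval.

h(0.5) = 0.75 > 0, so the root lies in [0.5, 1]
h(0.75) = -0.9375 < 0, so the root lies in [0.5, 0.75]
h(0.625) = -0.046875 < 0, so the root lies in [0.5, 0.625]

[0.5, 0.625]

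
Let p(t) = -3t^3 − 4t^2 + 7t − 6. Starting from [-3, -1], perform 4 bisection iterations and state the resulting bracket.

[-2.625, -2.5]

m = -2, p(m) = -12 (−); new bracket [-3, -2]
m = -2.5, p(m) = -1.625 (−); new bracket [-3, -2.5]
m = -2.75, p(m) = 6.890625 (+); new bracket [-2.75, -2.5]
m = -2.625, p(m) = 2.3262 (+); new bracket [-2.625, -2.5]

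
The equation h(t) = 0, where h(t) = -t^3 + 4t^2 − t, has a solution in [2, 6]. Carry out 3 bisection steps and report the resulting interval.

m = 4, h(m) = -4 (−); new bracket [2, 4]
m = 3, h(m) = 6 (+); new bracket [3, 4]
m = 3.5, h(m) = 2.625 (+); new bracket [3.5, 4]

[3.5, 4]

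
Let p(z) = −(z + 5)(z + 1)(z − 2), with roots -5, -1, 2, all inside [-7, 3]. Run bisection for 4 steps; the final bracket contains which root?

-5

midpoint -2: p = -12 < 0 → [-7, -2]
midpoint -4.5: p = -11.375 < 0 → [-7, -4.5]
midpoint -5.75: p = 27.609375 > 0 → [-5.75, -4.5]
midpoint -5.125: p = 3.6738 > 0 → [-5.125, -4.5]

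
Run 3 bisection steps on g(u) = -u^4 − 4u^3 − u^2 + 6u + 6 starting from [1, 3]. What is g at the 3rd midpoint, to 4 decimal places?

g(2) = -34 < 0, so the root lies in [1, 2]
g(1.5) = -5.8125 < 0, so the root lies in [1, 1.5]
g(1.25) = 1.683594 > 0, so the root lies in [1.25, 1.5]

1.6836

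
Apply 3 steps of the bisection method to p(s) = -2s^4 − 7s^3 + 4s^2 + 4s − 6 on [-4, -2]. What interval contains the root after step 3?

[-4, -3.75]

p(-3) = 45 > 0, so the root lies in [-4, -3]
p(-3.5) = 29 > 0, so the root lies in [-4, -3.5]
p(-3.75) = 8.882812 > 0, so the root lies in [-4, -3.75]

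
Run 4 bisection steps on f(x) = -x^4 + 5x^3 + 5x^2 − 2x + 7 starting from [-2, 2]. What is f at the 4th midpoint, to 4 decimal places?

5.1055

midpoint 0: f = 7 > 0 → [-2, 0]
midpoint -1: f = 8 > 0 → [-2, -1]
midpoint -1.5: f = -0.6875 < 0 → [-1.5, -1]
midpoint -1.25: f = 5.1055 > 0 → [-1.5, -1.25]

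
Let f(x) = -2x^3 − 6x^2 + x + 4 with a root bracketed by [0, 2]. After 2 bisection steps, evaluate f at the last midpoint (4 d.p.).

2.7500

midpoint 1: f = -3 < 0 → [0, 1]
midpoint 0.5: f = 2.75 > 0 → [0.5, 1]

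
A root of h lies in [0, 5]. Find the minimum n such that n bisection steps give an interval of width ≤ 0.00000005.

Width after n steps is 5/2^n. Need 2^n ≥ 5/0.00000005 = 100000000.
2^26 = 67108864 < 100000000 ≤ 2^27 = 134217728, so n = 27.

27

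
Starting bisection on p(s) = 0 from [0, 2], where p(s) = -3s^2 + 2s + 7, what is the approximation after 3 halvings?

p(1) = 6 > 0, so the root lies in [1, 2]
p(1.5) = 3.25 > 0, so the root lies in [1.5, 2]
p(1.75) = 1.3125 > 0, so the root lies in [1.75, 2]

1.75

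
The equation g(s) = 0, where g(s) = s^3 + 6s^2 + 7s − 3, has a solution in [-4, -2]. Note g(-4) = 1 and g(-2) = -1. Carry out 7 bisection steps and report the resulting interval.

midpoint -3: g = 3 > 0 → [-3, -2]
midpoint -2.5: g = 1.375 > 0 → [-2.5, -2]
midpoint -2.25: g = 0.234375 > 0 → [-2.25, -2]
midpoint -2.125: g = -0.377 < 0 → [-2.25, -2.125]
midpoint -2.1875: g = -0.0691 < 0 → [-2.25, -2.1875]
midpoint -2.21875: g = 0.0833 > 0 → [-2.21875, -2.1875]
midpoint -2.203125: g = 0.0072 > 0 → [-2.203125, -2.1875]

[-2.203125, -2.1875]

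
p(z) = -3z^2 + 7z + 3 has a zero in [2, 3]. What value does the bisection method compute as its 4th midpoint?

midpoint 2.5: p = 1.75 > 0 → [2.5, 3]
midpoint 2.75: p = -0.4375 < 0 → [2.5, 2.75]
midpoint 2.625: p = 0.703125 > 0 → [2.625, 2.75]
midpoint 2.6875: p = 0.1445 > 0 → [2.6875, 2.75]

2.6875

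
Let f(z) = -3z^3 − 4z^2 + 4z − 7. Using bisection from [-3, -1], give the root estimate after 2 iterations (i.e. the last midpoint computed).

-2.5

midpoint -2: f = -7 < 0 → [-3, -2]
midpoint -2.5: f = 4.875 > 0 → [-2.5, -2]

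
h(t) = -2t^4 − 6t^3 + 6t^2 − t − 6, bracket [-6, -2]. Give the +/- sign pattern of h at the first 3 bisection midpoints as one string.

-++

midpoint -4: h = -34 < 0 → [-4, -2]
midpoint -3: h = 51 > 0 → [-4, -3]
midpoint -3.5: h = 28.125 > 0 → [-4, -3.5]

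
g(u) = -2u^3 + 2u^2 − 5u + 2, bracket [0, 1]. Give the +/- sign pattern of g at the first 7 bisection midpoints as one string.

g(0.5) = -0.25 < 0, so the root lies in [0, 0.5]
g(0.25) = 0.84375 > 0, so the root lies in [0.25, 0.5]
g(0.375) = 0.300781 > 0, so the root lies in [0.375, 0.5]
g(0.4375) = 0.0278 > 0, so the root lies in [0.4375, 0.5]
g(0.46875) = -0.1103 < 0, so the root lies in [0.4375, 0.46875]
g(0.453125) = -0.0411 < 0, so the root lies in [0.4375, 0.453125]
g(0.4453125) = -0.0066 < 0, so the root lies in [0.4375, 0.4453125]

-+++---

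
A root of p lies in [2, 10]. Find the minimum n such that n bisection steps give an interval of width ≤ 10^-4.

Width after n steps is 8/2^n. Need 2^n ≥ 8/10^-4 = 80000.
2^16 = 65536 < 80000 ≤ 2^17 = 131072, so n = 17.

17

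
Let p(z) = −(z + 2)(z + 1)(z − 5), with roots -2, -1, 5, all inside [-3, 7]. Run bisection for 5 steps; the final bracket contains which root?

midpoint 2: p = 36 > 0 → [2, 7]
midpoint 4.5: p = 17.875 > 0 → [4.5, 7]
midpoint 5.75: p = -39.234375 < 0 → [4.5, 5.75]
midpoint 5.125: p = -5.4551 < 0 → [4.5, 5.125]
midpoint 4.8125: p = 7.4246 > 0 → [4.8125, 5.125]

5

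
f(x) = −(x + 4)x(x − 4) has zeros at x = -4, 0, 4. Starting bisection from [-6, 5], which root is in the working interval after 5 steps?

midpoint -0.5: f = -7.875 < 0 → [-6, -0.5]
midpoint -3.25: f = -17.671875 < 0 → [-6, -3.25]
midpoint -4.625: f = 24.931641 > 0 → [-4.625, -3.25]
midpoint -3.9375: f = -1.9534 < 0 → [-4.625, -3.9375]
midpoint -4.28125: f = 9.9715 > 0 → [-4.28125, -3.9375]

-4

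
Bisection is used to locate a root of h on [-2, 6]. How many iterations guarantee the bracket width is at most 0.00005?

18

Width after n steps is 8/2^n. Need 2^n ≥ 8/0.00005 = 160000.
2^17 = 131072 < 160000 ≤ 2^18 = 262144, so n = 18.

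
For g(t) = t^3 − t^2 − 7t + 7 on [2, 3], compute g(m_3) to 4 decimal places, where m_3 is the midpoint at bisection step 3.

m = 2.5, g(m) = -1.125 (−); new bracket [2.5, 3]
m = 2.75, g(m) = 0.984375 (+); new bracket [2.5, 2.75]
m = 2.625, g(m) = -0.177734 (−); new bracket [2.625, 2.75]

-0.1777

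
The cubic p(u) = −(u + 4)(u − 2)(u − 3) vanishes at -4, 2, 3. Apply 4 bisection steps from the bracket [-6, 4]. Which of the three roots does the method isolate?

-4

p(-1) = -36 < 0, so the root lies in [-6, -1]
p(-3.5) = -17.875 < 0, so the root lies in [-6, -3.5]
p(-4.75) = 39.234375 > 0, so the root lies in [-4.75, -3.5]
p(-4.125) = 5.4551 > 0, so the root lies in [-4.125, -3.5]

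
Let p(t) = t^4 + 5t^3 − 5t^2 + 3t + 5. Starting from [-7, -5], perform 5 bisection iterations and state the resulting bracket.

midpoint -6: p = 23 > 0 → [-6, -5]
midpoint -5.5: p = -79.5625 < 0 → [-6, -5.5]
midpoint -5.75: p = -34.980469 < 0 → [-6, -5.75]
midpoint -5.875: p = -7.7712 < 0 → [-6, -5.875]
midpoint -5.9375: p = 7.1555 > 0 → [-5.9375, -5.875]

[-5.9375, -5.875]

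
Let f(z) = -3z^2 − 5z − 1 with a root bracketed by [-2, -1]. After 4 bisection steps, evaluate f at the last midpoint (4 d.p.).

f(-1.5) = -0.25 < 0, so the root lies in [-1.5, -1]
f(-1.25) = 0.5625 > 0, so the root lies in [-1.5, -1.25]
f(-1.375) = 0.203125 > 0, so the root lies in [-1.5, -1.375]
f(-1.4375) = -0.0117 < 0, so the root lies in [-1.4375, -1.375]

-0.0117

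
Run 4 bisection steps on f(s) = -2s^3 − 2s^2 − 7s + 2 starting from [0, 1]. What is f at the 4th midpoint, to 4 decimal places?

f(0.5) = -2.25 < 0, so the root lies in [0, 0.5]
f(0.25) = 0.09375 > 0, so the root lies in [0.25, 0.5]
f(0.375) = -1.011719 < 0, so the root lies in [0.25, 0.375]
f(0.3125) = -0.4438 < 0, so the root lies in [0.25, 0.3125]

-0.4438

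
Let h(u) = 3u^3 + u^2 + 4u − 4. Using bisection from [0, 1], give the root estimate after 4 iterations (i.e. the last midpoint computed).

0.6875

u = 0.5 gives h = -1.375, negative; keep [0.5, 1]
u = 0.75 gives h = 0.828125, positive; keep [0.5, 0.75]
u = 0.625 gives h = -0.376953, negative; keep [0.625, 0.75]
u = 0.6875 gives h = 0.1975, positive; keep [0.625, 0.6875]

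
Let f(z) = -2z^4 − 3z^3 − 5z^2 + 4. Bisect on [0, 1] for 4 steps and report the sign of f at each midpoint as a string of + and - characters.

z = 0.5 gives f = 2.25, positive; keep [0.5, 1]
z = 0.75 gives f = -0.710938, negative; keep [0.5, 0.75]
z = 0.625 gives f = 1.009277, positive; keep [0.625, 0.75]
z = 0.6875 gives f = 0.2151, positive; keep [0.6875, 0.75]

+-++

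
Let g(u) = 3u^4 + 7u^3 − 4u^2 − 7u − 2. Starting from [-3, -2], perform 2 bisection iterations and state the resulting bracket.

[-2.75, -2.5]

g(-2.5) = -1.6875 < 0, so the root lies in [-3, -2.5]
g(-2.75) = 12.996094 > 0, so the root lies in [-2.75, -2.5]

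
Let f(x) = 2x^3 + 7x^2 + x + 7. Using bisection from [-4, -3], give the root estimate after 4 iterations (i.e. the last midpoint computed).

-3.6875

m = -3.5, f(m) = 3.5 (+); new bracket [-4, -3.5]
m = -3.75, f(m) = -3.78125 (−); new bracket [-3.75, -3.5]
m = -3.625, f(m) = 0.089844 (+); new bracket [-3.75, -3.625]
m = -3.6875, f(m) = -1.7866 (−); new bracket [-3.6875, -3.625]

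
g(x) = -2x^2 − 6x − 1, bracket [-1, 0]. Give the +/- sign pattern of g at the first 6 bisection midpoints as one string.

++-+--

midpoint -0.5: g = 1.5 > 0 → [-0.5, 0]
midpoint -0.25: g = 0.375 > 0 → [-0.25, 0]
midpoint -0.125: g = -0.28125 < 0 → [-0.25, -0.125]
midpoint -0.1875: g = 0.0547 > 0 → [-0.1875, -0.125]
midpoint -0.15625: g = -0.1113 < 0 → [-0.1875, -0.15625]
midpoint -0.171875: g = -0.0278 < 0 → [-0.1875, -0.171875]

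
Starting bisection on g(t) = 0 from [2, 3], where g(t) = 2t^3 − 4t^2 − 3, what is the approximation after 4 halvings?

m = 2.5, g(m) = 3.25 (+); new bracket [2, 2.5]
m = 2.25, g(m) = -0.46875 (−); new bracket [2.25, 2.5]
m = 2.375, g(m) = 1.230469 (+); new bracket [2.25, 2.375]
m = 2.3125, g(m) = 0.3423 (+); new bracket [2.25, 2.3125]

2.3125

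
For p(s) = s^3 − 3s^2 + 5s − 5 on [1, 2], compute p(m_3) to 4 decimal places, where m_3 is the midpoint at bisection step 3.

0.4199

m = 1.5, p(m) = -0.875 (−); new bracket [1.5, 2]
m = 1.75, p(m) = -0.078125 (−); new bracket [1.75, 2]
m = 1.875, p(m) = 0.419922 (+); new bracket [1.75, 1.875]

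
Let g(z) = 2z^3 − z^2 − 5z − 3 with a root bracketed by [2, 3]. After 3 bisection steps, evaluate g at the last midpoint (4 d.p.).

1.0508

g(2.5) = 9.5 > 0, so the root lies in [2, 2.5]
g(2.25) = 3.46875 > 0, so the root lies in [2, 2.25]
g(2.125) = 1.050781 > 0, so the root lies in [2, 2.125]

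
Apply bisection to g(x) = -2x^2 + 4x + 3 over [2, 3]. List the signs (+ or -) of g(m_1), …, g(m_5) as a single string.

g(2.5) = 0.5 > 0, so the root lies in [2.5, 3]
g(2.75) = -1.125 < 0, so the root lies in [2.5, 2.75]
g(2.625) = -0.28125 < 0, so the root lies in [2.5, 2.625]
g(2.5625) = 0.1172 > 0, so the root lies in [2.5625, 2.625]
g(2.59375) = -0.0801 < 0, so the root lies in [2.5625, 2.59375]

+--+-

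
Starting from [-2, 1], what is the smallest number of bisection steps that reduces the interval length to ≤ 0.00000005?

Width after n steps is 3/2^n. Need 2^n ≥ 3/0.00000005 = 60000000.
2^25 = 33554432 < 60000000 ≤ 2^26 = 67108864, so n = 26.

26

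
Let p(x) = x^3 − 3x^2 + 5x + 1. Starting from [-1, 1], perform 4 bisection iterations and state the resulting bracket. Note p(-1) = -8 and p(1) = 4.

[-0.25, -0.125]

m = 0, p(m) = 1 (+); new bracket [-1, 0]
m = -0.5, p(m) = -2.375 (−); new bracket [-0.5, 0]
m = -0.25, p(m) = -0.453125 (−); new bracket [-0.25, 0]
m = -0.125, p(m) = 0.3262 (+); new bracket [-0.25, -0.125]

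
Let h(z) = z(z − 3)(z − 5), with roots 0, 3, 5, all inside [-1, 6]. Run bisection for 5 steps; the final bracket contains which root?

z = 2.5 gives h = 3.125, positive; keep [-1, 2.5]
z = 0.75 gives h = 7.171875, positive; keep [-1, 0.75]
z = -0.125 gives h = -2.001953, negative; keep [-0.125, 0.75]
z = 0.3125 gives h = 3.9368, positive; keep [-0.125, 0.3125]
z = 0.09375 gives h = 1.3368, positive; keep [-0.125, 0.09375]

0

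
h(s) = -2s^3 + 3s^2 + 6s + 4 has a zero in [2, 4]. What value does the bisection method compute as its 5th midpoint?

s = 3 gives h = -5, negative; keep [2, 3]
s = 2.5 gives h = 6.5, positive; keep [2.5, 3]
s = 2.75 gives h = 1.59375, positive; keep [2.75, 3]
s = 2.875 gives h = -1.4805, negative; keep [2.75, 2.875]
s = 2.8125 gives h = 0.1108, positive; keep [2.8125, 2.875]

2.8125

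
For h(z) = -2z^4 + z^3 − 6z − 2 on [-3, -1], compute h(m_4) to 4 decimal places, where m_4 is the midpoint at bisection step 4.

0.1226

z = -2 gives h = -30, negative; keep [-2, -1]
z = -1.5 gives h = -6.5, negative; keep [-1.5, -1]
z = -1.25 gives h = -1.335938, negative; keep [-1.25, -1]
z = -1.125 gives h = 0.1226, positive; keep [-1.25, -1.125]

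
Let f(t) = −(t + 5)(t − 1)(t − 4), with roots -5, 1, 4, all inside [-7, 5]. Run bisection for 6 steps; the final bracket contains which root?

-5

f(-1) = -40 < 0, so the root lies in [-7, -1]
f(-4) = -40 < 0, so the root lies in [-7, -4]
f(-5.5) = 30.875 > 0, so the root lies in [-5.5, -4]
f(-4.75) = -12.5781 < 0, so the root lies in [-5.5, -4.75]
f(-5.125) = 6.9863 > 0, so the root lies in [-5.125, -4.75]
f(-4.9375) = -3.3167 < 0, so the root lies in [-5.125, -4.9375]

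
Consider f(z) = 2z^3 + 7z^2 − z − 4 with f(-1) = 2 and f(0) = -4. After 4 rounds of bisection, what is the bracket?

[-0.8125, -0.75]

m = -0.5, f(m) = -2 (−); new bracket [-1, -0.5]
m = -0.75, f(m) = -0.15625 (−); new bracket [-1, -0.75]
m = -0.875, f(m) = 0.894531 (+); new bracket [-0.875, -0.75]
m = -0.8125, f(m) = 0.3608 (+); new bracket [-0.8125, -0.75]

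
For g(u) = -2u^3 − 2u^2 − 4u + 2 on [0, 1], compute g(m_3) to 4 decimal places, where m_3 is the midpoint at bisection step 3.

g(0.5) = -0.75 < 0, so the root lies in [0, 0.5]
g(0.25) = 0.84375 > 0, so the root lies in [0.25, 0.5]
g(0.375) = 0.113281 > 0, so the root lies in [0.375, 0.5]

0.1133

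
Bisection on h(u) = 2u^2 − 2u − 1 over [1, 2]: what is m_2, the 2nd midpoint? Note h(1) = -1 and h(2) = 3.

1.25

m = 1.5, h(m) = 0.5 (+); new bracket [1, 1.5]
m = 1.25, h(m) = -0.375 (−); new bracket [1.25, 1.5]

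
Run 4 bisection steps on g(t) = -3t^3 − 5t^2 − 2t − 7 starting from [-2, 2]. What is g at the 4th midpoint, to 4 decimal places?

-2.7344

midpoint 0: g = -7 < 0 → [-2, 0]
midpoint -1: g = -7 < 0 → [-2, -1]
midpoint -1.5: g = -5.125 < 0 → [-2, -1.5]
midpoint -1.75: g = -2.7344 < 0 → [-2, -1.75]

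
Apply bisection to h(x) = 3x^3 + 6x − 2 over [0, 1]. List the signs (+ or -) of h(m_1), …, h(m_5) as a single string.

m = 0.5, h(m) = 1.375 (+); new bracket [0, 0.5]
m = 0.25, h(m) = -0.453125 (−); new bracket [0.25, 0.5]
m = 0.375, h(m) = 0.408203 (+); new bracket [0.25, 0.375]
m = 0.3125, h(m) = -0.0334 (−); new bracket [0.3125, 0.375]
m = 0.34375, h(m) = 0.1844 (+); new bracket [0.3125, 0.34375]

+-+-+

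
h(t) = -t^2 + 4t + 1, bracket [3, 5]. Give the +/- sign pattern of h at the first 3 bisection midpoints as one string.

+--

h(4) = 1 > 0, so the root lies in [4, 5]
h(4.5) = -1.25 < 0, so the root lies in [4, 4.5]
h(4.25) = -0.0625 < 0, so the root lies in [4, 4.25]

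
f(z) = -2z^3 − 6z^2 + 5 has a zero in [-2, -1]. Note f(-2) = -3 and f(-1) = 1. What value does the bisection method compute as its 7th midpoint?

-1.1640625

m = -1.5, f(m) = -1.75 (−); new bracket [-1.5, -1]
m = -1.25, f(m) = -0.46875 (−); new bracket [-1.25, -1]
m = -1.125, f(m) = 0.253906 (+); new bracket [-1.25, -1.125]
m = -1.1875, f(m) = -0.1118 (−); new bracket [-1.1875, -1.125]
m = -1.15625, f(m) = 0.0701 (+); new bracket [-1.1875, -1.15625]
m = -1.171875, f(m) = -0.0211 (−); new bracket [-1.171875, -1.15625]
m = -1.1640625, f(m) = 0.0245 (+); new bracket [-1.171875, -1.1640625]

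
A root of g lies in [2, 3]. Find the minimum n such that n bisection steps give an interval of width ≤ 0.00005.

Width after n steps is 1/2^n. Need 2^n ≥ 1/0.00005 = 20000.
2^14 = 16384 < 20000 ≤ 2^15 = 32768, so n = 15.

15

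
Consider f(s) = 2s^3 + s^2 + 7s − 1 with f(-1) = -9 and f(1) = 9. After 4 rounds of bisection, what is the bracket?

[0.125, 0.25]

f(0) = -1 < 0, so the root lies in [0, 1]
f(0.5) = 3 > 0, so the root lies in [0, 0.5]
f(0.25) = 0.84375 > 0, so the root lies in [0, 0.25]
f(0.125) = -0.1055 < 0, so the root lies in [0.125, 0.25]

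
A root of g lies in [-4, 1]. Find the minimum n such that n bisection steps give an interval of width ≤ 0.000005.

Width after n steps is 5/2^n. Need 2^n ≥ 5/0.000005 = 1000000.
2^19 = 524288 < 1000000 ≤ 2^20 = 1048576, so n = 20.

20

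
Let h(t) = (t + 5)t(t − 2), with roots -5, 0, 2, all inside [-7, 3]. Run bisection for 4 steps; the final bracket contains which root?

midpoint -2: h = 24 > 0 → [-7, -2]
midpoint -4.5: h = 14.625 > 0 → [-7, -4.5]
midpoint -5.75: h = -33.421875 < 0 → [-5.75, -4.5]
midpoint -5.125: h = -4.5645 < 0 → [-5.125, -4.5]

-5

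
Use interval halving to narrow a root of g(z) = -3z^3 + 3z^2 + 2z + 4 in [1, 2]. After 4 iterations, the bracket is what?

[1.75, 1.8125]

g(1.5) = 3.625 > 0, so the root lies in [1.5, 2]
g(1.75) = 0.609375 > 0, so the root lies in [1.75, 2]
g(1.875) = -1.478516 < 0, so the root lies in [1.75, 1.875]
g(1.8125) = -0.3826 < 0, so the root lies in [1.75, 1.8125]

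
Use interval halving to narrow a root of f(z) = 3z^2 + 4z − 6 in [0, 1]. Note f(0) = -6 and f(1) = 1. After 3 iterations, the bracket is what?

m = 0.5, f(m) = -3.25 (−); new bracket [0.5, 1]
m = 0.75, f(m) = -1.3125 (−); new bracket [0.75, 1]
m = 0.875, f(m) = -0.203125 (−); new bracket [0.875, 1]

[0.875, 1]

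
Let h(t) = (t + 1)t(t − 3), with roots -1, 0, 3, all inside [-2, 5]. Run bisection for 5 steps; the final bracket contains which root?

midpoint 1.5: h = -5.625 < 0 → [1.5, 5]
midpoint 3.25: h = 3.453125 > 0 → [1.5, 3.25]
midpoint 2.375: h = -5.009766 < 0 → [2.375, 3.25]
midpoint 2.8125: h = -2.0105 < 0 → [2.8125, 3.25]
midpoint 3.03125: h = 0.3819 > 0 → [2.8125, 3.03125]

3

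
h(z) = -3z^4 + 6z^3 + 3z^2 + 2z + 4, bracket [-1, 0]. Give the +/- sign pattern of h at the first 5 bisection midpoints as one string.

h(-0.5) = 2.8125 > 0, so the root lies in [-1, -0.5]
h(-0.75) = 0.707031 > 0, so the root lies in [-1, -0.75]
h(-0.875) = -1.231201 < 0, so the root lies in [-0.875, -0.75]
h(-0.8125) = -0.1702 < 0, so the root lies in [-0.8125, -0.75]
h(-0.78125) = 0.2899 > 0, so the root lies in [-0.8125, -0.78125]

++--+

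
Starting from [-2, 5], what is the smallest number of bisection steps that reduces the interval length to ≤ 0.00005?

Width after n steps is 7/2^n. Need 2^n ≥ 7/0.00005 = 140000.
2^17 = 131072 < 140000 ≤ 2^18 = 262144, so n = 18.

18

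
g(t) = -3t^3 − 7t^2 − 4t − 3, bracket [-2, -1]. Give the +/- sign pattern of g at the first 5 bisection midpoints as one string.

---+-

t = -1.5 gives g = -2.625, negative; keep [-2, -1.5]
t = -1.75 gives g = -1.359375, negative; keep [-2, -1.75]
t = -1.875 gives g = -0.333984, negative; keep [-2, -1.875]
t = -1.9375 gives g = 0.2922, positive; keep [-1.9375, -1.875]
t = -1.90625 gives g = -0.0308, negative; keep [-1.9375, -1.90625]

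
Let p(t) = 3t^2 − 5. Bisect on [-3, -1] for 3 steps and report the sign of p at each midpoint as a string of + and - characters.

++-

p(-2) = 7 > 0, so the root lies in [-2, -1]
p(-1.5) = 1.75 > 0, so the root lies in [-1.5, -1]
p(-1.25) = -0.3125 < 0, so the root lies in [-1.5, -1.25]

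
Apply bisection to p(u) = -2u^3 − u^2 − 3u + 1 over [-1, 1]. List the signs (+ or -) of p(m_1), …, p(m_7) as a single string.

u = 0 gives p = 1, positive; keep [0, 1]
u = 0.5 gives p = -1, negative; keep [0, 0.5]
u = 0.25 gives p = 0.15625, positive; keep [0.25, 0.5]
u = 0.375 gives p = -0.3711, negative; keep [0.25, 0.375]
u = 0.3125 gives p = -0.0962, negative; keep [0.25, 0.3125]
u = 0.28125 gives p = 0.0327, positive; keep [0.28125, 0.3125]
u = 0.296875 gives p = -0.0311, negative; keep [0.28125, 0.296875]

+-+--+-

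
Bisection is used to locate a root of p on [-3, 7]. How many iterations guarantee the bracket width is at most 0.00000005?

Width after n steps is 10/2^n. Need 2^n ≥ 10/0.00000005 = 200000000.
2^27 = 134217728 < 200000000 ≤ 2^28 = 268435456, so n = 28.

28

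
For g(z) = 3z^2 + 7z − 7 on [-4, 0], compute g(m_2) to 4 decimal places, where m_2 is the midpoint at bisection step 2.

-1.0000

midpoint -2: g = -9 < 0 → [-4, -2]
midpoint -3: g = -1 < 0 → [-4, -3]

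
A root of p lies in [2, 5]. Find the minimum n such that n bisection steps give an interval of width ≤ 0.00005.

16

Width after n steps is 3/2^n. Need 2^n ≥ 3/0.00005 = 60000.
2^15 = 32768 < 60000 ≤ 2^16 = 65536, so n = 16.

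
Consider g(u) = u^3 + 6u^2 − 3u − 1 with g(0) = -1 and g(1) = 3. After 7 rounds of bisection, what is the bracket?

[0.671875, 0.6796875]

g(0.5) = -0.875 < 0, so the root lies in [0.5, 1]
g(0.75) = 0.546875 > 0, so the root lies in [0.5, 0.75]
g(0.625) = -0.287109 < 0, so the root lies in [0.625, 0.75]
g(0.6875) = 0.0984 > 0, so the root lies in [0.625, 0.6875]
g(0.65625) = -0.1021 < 0, so the root lies in [0.65625, 0.6875]
g(0.671875) = -0.0038 < 0, so the root lies in [0.671875, 0.6875]
g(0.6796875) = 0.0468 > 0, so the root lies in [0.671875, 0.6796875]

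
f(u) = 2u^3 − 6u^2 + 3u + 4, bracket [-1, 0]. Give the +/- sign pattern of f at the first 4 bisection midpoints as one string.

f(-0.5) = 0.75 > 0, so the root lies in [-1, -0.5]
f(-0.75) = -2.46875 < 0, so the root lies in [-0.75, -0.5]
f(-0.625) = -0.707031 < 0, so the root lies in [-0.625, -0.5]
f(-0.5625) = 0.0581 > 0, so the root lies in [-0.625, -0.5625]

+--+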